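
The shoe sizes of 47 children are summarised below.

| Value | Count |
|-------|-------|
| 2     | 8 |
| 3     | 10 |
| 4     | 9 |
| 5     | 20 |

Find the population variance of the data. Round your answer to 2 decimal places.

Values: 2, 3, 4, 5
n = 47, Σfx = 182, mean = 3.8723
Σfx² = 766
Σf(x − x̄)² = Σfx² − (Σfx)²/n = 766 − 182²/47 = 61.2340
Population variance = 61.2340 / 47 = 1.3029

1.30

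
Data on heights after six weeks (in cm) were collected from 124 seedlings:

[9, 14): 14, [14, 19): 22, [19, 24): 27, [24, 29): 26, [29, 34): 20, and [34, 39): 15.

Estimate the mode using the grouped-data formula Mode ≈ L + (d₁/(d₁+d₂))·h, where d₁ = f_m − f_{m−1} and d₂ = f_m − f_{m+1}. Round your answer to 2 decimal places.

23.17

Modal class: [19, 24) (highest frequency 27).
d₁ = 27 − 22 = 5, d₂ = 27 − 26 = 1
Mode ≈ 19 + (5/(5+1)) × 5 = 19 + 4.1667 = 23.1667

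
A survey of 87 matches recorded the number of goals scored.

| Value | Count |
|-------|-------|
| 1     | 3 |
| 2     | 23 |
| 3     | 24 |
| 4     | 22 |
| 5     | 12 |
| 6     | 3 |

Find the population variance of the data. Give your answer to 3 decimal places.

Values: 1, 2, 3, 4, 5, 6
n = 87, Σfx = 287, mean = 3.2989
Σfx² = 1071
Σf(x − x̄)² = Σfx² − (Σfx)²/n = 1071 − 287²/87 = 124.2299
Population variance = 124.2299 / 87 = 1.4279

1.428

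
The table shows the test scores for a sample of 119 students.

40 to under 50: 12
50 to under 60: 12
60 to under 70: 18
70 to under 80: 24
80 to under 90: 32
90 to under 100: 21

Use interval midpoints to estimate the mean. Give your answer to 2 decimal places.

Midpoints: 45, 55, 65, 75, 85, 95
Σfm = 12×45 + 12×55 + 18×65 + 24×75 + 32×85 + 21×95 = 8885
n = Σf = 119
Mean = 8885 / 119 = 74.6639

74.66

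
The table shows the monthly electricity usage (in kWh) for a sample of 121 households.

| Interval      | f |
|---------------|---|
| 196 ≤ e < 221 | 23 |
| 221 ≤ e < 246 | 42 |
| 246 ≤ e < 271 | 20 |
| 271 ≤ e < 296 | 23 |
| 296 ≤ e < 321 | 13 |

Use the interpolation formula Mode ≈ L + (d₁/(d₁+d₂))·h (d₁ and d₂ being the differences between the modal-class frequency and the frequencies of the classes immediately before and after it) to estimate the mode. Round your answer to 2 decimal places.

Modal class: 221 ≤ e < 246 (highest frequency 42).
d₁ = 42 − 23 = 19, d₂ = 42 − 20 = 22
Mode ≈ 221 + (19/(19+22)) × 25 = 221 + 11.5854 = 232.5854

232.59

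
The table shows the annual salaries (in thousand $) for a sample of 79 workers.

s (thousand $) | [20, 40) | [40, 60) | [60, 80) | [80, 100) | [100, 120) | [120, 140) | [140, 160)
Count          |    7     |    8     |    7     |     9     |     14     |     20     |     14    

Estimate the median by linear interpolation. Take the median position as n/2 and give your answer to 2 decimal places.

Cumulative frequencies: 7, 15, 22, 31, 45, 65, 79
n = 79; position = n/2 = 39.5.
This falls in the class [100, 120): L = 100, F = 31, f = 14, h = 20.
Median ≈ 100 + ((39.5 − 31) / 14) × 20 = 112.1429

112.14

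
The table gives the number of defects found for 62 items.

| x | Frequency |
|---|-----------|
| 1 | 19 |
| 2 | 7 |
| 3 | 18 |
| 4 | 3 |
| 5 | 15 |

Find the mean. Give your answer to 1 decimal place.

Values: 1, 2, 3, 4, 5
Σfx = 19×1 + 7×2 + 18×3 + 3×4 + 15×5 = 174
n = Σf = 62
Mean = 174 / 62 = 2.8065

2.8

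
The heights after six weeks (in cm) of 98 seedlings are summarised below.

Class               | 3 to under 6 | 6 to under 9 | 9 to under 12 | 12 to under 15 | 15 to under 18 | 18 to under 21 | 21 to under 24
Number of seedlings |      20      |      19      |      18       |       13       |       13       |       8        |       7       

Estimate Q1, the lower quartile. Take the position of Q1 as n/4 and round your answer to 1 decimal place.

Cumulative frequencies: 20, 39, 57, 70, 83, 91, 98
n = 98; position = n/4 = 24.5.
This falls in the class 6 to under 9: L = 6, F = 20, f = 19, h = 3.
Lower quartile ≈ 6 + ((24.5 − 20) / 19) × 3 = 6.7105

6.7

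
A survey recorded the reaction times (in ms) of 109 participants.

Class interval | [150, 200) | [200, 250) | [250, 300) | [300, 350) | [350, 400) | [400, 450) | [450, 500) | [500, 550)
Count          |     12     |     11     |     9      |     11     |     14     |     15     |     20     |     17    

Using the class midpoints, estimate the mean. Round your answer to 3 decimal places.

Midpoints: 175, 225, 275, 325, 375, 425, 475, 525
Σfm = 12×175 + 11×225 + 9×275 + 11×325 + 14×375 + 15×425 + 20×475 + 17×525 = 40675
n = Σf = 109
Mean = 40675 / 109 = 373.1651

373.165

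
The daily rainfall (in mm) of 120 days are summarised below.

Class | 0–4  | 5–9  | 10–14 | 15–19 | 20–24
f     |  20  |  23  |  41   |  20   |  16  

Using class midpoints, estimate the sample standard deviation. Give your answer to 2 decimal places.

6.25

Midpoints: 2, 7, 12, 17, 22
n = 120, Σfm = 1385, mean = 11.5417
Σfm² = 20635
Σf(m − x̄)² = Σfm² − (Σfm)²/n = 20635 − 1385²/120 = 4649.7917
Sample variance = 4649.7917 / 119 = 39.0739
Standard deviation = √39.0739 = 6.2509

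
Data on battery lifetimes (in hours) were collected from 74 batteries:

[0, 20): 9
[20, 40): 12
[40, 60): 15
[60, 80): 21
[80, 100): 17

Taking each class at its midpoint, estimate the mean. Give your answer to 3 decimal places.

56.757

Midpoints: 10, 30, 50, 70, 90
Σfm = 9×10 + 12×30 + 15×50 + 21×70 + 17×90 = 4200
n = Σf = 74
Mean = 4200 / 74 = 56.7568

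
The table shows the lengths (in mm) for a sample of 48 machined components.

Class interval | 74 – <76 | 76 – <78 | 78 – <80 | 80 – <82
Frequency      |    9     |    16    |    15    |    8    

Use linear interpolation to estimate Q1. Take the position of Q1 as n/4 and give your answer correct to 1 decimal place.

Cumulative frequencies: 9, 25, 40, 48
n = 48; position = n/4 = 12.
This falls in the class 76 – <78: L = 76, F = 9, f = 16, h = 2.
Lower quartile ≈ 76 + ((12 − 9) / 16) × 2 = 76.3750

76.4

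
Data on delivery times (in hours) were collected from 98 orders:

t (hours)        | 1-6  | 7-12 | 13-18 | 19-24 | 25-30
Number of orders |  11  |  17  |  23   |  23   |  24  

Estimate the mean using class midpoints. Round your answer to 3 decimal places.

17.459

Midpoints: 3.5, 9.5, 15.5, 21.5, 27.5
Σfm = 11×3.5 + 17×9.5 + 23×15.5 + 23×21.5 + 24×27.5 = 1711
n = Σf = 98
Mean = 1711 / 98 = 17.4592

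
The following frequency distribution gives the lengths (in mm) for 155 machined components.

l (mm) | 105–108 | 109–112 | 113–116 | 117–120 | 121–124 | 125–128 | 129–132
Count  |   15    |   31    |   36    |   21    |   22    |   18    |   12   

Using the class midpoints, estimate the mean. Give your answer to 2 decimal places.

Midpoints: 106.5, 110.5, 114.5, 118.5, 122.5, 126.5, 130.5
Σfm = 15×106.5 + 31×110.5 + 36×114.5 + 21×118.5 + 22×122.5 + 18×126.5 + 12×130.5 = 18171.5
n = Σf = 155
Mean = 18171.5 / 155 = 117.2355

117.24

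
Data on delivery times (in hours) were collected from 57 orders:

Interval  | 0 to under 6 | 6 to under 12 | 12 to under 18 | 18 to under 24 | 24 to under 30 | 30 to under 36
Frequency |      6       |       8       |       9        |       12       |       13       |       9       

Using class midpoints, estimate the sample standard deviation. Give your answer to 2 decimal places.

Midpoints: 3, 9, 15, 21, 27, 33
n = 57, Σfm = 1125, mean = 19.7368
Σfm² = 27297
Σf(m − x̄)² = Σfm² − (Σfm)²/n = 27297 − 1125²/57 = 5093.0526
Sample variance = 5093.0526 / 56 = 90.9474
Standard deviation = √90.9474 = 9.5366

9.54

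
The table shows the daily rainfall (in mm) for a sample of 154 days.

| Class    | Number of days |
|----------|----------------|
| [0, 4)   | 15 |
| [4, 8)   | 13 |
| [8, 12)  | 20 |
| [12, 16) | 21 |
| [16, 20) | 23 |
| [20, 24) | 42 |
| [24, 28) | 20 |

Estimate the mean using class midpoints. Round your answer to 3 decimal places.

15.974

Midpoints: 2, 6, 10, 14, 18, 22, 26
Σfm = 15×2 + 13×6 + 20×10 + 21×14 + 23×18 + 42×22 + 20×26 = 2460
n = Σf = 154
Mean = 2460 / 154 = 15.9740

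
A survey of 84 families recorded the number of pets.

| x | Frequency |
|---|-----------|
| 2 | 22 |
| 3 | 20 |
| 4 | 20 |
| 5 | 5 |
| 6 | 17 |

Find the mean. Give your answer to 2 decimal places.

3.70

Values: 2, 3, 4, 5, 6
Σfx = 22×2 + 20×3 + 20×4 + 5×5 + 17×6 = 311
n = Σf = 84
Mean = 311 / 84 = 3.7024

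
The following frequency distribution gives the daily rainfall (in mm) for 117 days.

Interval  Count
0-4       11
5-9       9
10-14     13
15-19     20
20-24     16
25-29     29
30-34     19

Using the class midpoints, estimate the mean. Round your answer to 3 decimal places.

Midpoints: 2, 7, 12, 17, 22, 27, 32
Σfm = 11×2 + 9×7 + 13×12 + 20×17 + 16×22 + 29×27 + 19×32 = 2324
n = Σf = 117
Mean = 2324 / 117 = 19.8632

19.863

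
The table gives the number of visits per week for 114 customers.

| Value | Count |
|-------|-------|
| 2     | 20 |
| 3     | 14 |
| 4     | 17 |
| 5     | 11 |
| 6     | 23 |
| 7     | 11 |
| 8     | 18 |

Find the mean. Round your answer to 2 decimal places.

Values: 2, 3, 4, 5, 6, 7, 8
Σfx = 20×2 + 14×3 + 17×4 + 11×5 + 23×6 + 11×7 + 18×8 = 564
n = Σf = 114
Mean = 564 / 114 = 4.9474

4.95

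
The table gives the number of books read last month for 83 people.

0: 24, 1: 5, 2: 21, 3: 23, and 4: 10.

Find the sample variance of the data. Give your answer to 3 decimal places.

Values: 0, 1, 2, 3, 4
n = 83, Σfx = 156, mean = 1.8795
Σfx² = 456
Σf(x − x̄)² = Σfx² − (Σfx)²/n = 456 − 156²/83 = 162.7952
Sample variance = 162.7952 / 82 = 1.9853

1.985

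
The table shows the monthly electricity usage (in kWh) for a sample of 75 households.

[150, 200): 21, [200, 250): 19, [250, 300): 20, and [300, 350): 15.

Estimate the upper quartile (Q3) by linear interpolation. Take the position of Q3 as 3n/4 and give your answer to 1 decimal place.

290.6

Cumulative frequencies: 21, 40, 60, 75
n = 75; position = 3n/4 = 56.25.
This falls in the class [250, 300): L = 250, F = 40, f = 20, h = 50.
Upper quartile ≈ 250 + ((56.25 − 40) / 20) × 50 = 290.6250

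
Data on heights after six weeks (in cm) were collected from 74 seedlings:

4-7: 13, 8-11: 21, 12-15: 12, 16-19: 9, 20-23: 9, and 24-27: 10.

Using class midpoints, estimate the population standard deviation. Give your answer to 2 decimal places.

Midpoints: 5.5, 9.5, 13.5, 17.5, 21.5, 25.5
n = 74, Σfm = 1039, mean = 14.0405
Σfm² = 17894.5
Σf(m − x̄)² = Σfm² − (Σfm)²/n = 17894.5 − 1039²/74 = 3306.3784
Population variance = 3306.3784 / 74 = 44.6808
Standard deviation = √44.6808 = 6.6844

6.68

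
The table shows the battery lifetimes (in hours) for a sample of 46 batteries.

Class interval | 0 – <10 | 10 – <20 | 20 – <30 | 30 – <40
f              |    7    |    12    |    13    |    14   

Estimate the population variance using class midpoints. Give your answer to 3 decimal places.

110.586

Midpoints: 5, 15, 25, 35
n = 46, Σfm = 1030, mean = 22.3913
Σfm² = 28150
Σf(m − x̄)² = Σfm² − (Σfm)²/n = 28150 − 1030²/46 = 5086.9565
Population variance = 5086.9565 / 46 = 110.5860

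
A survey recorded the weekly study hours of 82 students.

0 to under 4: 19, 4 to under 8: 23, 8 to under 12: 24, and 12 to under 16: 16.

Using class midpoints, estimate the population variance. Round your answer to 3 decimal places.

17.620

Midpoints: 2, 6, 10, 14
n = 82, Σfm = 640, mean = 7.8049
Σfm² = 6440
Σf(m − x̄)² = Σfm² − (Σfm)²/n = 6440 − 640²/82 = 1444.8780
Population variance = 1444.8780 / 82 = 17.6205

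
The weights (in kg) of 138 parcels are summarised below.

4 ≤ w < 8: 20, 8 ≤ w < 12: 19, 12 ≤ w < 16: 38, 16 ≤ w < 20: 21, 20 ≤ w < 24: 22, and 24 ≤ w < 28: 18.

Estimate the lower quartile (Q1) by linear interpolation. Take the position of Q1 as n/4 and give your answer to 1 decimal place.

11.1

Cumulative frequencies: 20, 39, 77, 98, 120, 138
n = 138; position = n/4 = 34.5.
This falls in the class 8 ≤ w < 12: L = 8, F = 20, f = 19, h = 4.
Lower quartile ≈ 8 + ((34.5 − 20) / 19) × 4 = 11.0526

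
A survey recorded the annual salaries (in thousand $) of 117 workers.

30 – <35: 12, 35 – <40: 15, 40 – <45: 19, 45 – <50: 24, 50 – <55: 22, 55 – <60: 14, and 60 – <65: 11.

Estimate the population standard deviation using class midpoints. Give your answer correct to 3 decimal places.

Midpoints: 32.5, 37.5, 42.5, 47.5, 52.5, 57.5, 62.5
n = 117, Σfm = 5547.5, mean = 47.4145
Σfm² = 272131.25
Σf(m − x̄)² = Σfm² − (Σfm)²/n = 272131.25 − 5547.5²/117 = 9099.1453
Population variance = 9099.1453 / 117 = 77.7705
Standard deviation = √77.7705 = 8.8188

8.819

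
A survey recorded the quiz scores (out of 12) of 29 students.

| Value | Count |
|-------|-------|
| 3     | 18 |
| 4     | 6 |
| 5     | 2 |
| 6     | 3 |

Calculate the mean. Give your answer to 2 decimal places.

3.66

Values: 3, 4, 5, 6
Σfx = 18×3 + 6×4 + 2×5 + 3×6 = 106
n = Σf = 29
Mean = 106 / 29 = 3.6552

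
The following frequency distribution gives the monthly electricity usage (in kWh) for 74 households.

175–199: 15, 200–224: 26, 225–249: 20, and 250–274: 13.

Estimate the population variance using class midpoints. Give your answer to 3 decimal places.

Midpoints: 187, 212, 237, 262
n = 74, Σfm = 16463, mean = 222.4730
Σfm² = 3708831
Σf(m − x̄)² = Σfm² − (Σfm)²/n = 3708831 − 16463²/74 = 46258.4459
Population variance = 46258.4459 / 74 = 625.1141

625.114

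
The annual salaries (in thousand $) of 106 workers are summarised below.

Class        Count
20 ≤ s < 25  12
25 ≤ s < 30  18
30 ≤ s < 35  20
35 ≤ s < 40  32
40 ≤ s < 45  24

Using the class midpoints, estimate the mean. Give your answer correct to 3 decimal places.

34.292

Midpoints: 22.5, 27.5, 32.5, 37.5, 42.5
Σfm = 12×22.5 + 18×27.5 + 20×32.5 + 32×37.5 + 24×42.5 = 3635
n = Σf = 106
Mean = 3635 / 106 = 34.2925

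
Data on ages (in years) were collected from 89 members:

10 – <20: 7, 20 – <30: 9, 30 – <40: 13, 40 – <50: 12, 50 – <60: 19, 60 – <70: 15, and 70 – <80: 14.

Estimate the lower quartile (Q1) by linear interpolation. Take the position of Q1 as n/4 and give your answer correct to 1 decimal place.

34.8

Cumulative frequencies: 7, 16, 29, 41, 60, 75, 89
n = 89; position = n/4 = 22.25.
This falls in the class 30 – <40: L = 30, F = 16, f = 13, h = 10.
Lower quartile ≈ 30 + ((22.25 − 16) / 13) × 10 = 34.8077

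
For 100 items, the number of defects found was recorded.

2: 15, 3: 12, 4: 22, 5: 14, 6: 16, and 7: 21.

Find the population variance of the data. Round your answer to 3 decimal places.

2.941

Values: 2, 3, 4, 5, 6, 7
n = 100, Σfx = 467, mean = 4.6700
Σfx² = 2475
Σf(x − x̄)² = Σfx² − (Σfx)²/n = 2475 − 467²/100 = 294.1100
Population variance = 294.1100 / 100 = 2.9411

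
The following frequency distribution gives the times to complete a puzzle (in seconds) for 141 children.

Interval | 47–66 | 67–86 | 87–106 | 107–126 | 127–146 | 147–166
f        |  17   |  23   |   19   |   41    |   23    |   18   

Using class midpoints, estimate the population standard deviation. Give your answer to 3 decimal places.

Midpoints: 56.5, 76.5, 96.5, 116.5, 136.5, 156.5
n = 141, Σfm = 15286.5, mean = 108.4149
Σfm² = 1791667.25
Σf(m − x̄)² = Σfm² − (Σfm)²/n = 1791667.25 − 15286.5²/141 = 134382.9787
Population variance = 134382.9787 / 141 = 953.0708
Standard deviation = √953.0708 = 30.8718

30.872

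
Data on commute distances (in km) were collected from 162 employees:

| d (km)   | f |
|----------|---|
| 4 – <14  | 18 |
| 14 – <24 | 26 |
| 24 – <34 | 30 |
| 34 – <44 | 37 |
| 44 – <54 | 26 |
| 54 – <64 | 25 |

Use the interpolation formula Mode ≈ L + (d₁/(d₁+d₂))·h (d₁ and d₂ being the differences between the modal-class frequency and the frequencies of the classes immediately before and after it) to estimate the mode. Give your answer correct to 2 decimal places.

Modal class: 34 – <44 (highest frequency 37).
d₁ = 37 − 30 = 7, d₂ = 37 − 26 = 11
Mode ≈ 34 + (7/(7+11)) × 10 = 34 + 3.8889 = 37.8889

37.89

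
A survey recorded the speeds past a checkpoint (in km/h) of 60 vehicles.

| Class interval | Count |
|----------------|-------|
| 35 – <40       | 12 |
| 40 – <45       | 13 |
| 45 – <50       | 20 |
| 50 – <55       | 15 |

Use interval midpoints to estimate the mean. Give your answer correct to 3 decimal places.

Midpoints: 37.5, 42.5, 47.5, 52.5
Σfm = 12×37.5 + 13×42.5 + 20×47.5 + 15×52.5 = 2740
n = Σf = 60
Mean = 2740 / 60 = 45.6667

45.667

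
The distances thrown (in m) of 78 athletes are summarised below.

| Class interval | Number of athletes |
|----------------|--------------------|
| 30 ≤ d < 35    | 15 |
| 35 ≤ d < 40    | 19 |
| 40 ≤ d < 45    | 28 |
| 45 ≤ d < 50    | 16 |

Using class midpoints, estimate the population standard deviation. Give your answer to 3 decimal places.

Midpoints: 32.5, 37.5, 42.5, 47.5
n = 78, Σfm = 3150, mean = 40.3846
Σfm² = 129237.5
Σf(m − x̄)² = Σfm² − (Σfm)²/n = 129237.5 − 3150²/78 = 2025.9615
Population variance = 2025.9615 / 78 = 25.9739
Standard deviation = √25.9739 = 5.0965

5.096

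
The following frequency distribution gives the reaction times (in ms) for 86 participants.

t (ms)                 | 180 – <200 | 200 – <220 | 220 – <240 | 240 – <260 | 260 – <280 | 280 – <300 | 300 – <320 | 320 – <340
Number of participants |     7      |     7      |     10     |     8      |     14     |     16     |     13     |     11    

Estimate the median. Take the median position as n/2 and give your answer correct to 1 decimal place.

Cumulative frequencies: 7, 14, 24, 32, 46, 62, 75, 86
n = 86; position = n/2 = 43.
This falls in the class 260 – <280: L = 260, F = 32, f = 14, h = 20.
Median ≈ 260 + ((43 − 32) / 14) × 20 = 275.7143

275.7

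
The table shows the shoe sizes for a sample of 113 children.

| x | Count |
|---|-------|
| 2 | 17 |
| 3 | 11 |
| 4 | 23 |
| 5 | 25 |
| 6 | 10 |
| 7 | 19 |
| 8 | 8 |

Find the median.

5

Cumulative frequencies: 17, 28, 51, 76, 86, 105, 113
n = 113, so the median is the value in position (n+1)/2 = 57.
Position 57 falls at value 5.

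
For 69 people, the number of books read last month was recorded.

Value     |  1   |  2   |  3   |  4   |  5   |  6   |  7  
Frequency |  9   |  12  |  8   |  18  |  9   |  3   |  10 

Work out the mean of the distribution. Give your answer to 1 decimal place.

3.8

Values: 1, 2, 3, 4, 5, 6, 7
Σfx = 9×1 + 12×2 + 8×3 + 18×4 + 9×5 + 3×6 + 10×7 = 262
n = Σf = 69
Mean = 262 / 69 = 3.7971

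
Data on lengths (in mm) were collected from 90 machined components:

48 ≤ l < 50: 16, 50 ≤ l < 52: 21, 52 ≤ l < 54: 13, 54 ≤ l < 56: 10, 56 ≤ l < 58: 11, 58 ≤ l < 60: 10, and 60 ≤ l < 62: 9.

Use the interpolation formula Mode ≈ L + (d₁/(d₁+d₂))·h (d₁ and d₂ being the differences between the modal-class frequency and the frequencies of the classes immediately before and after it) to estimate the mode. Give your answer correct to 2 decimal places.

Modal class: 50 ≤ l < 52 (highest frequency 21).
d₁ = 21 − 16 = 5, d₂ = 21 − 13 = 8
Mode ≈ 50 + (5/(5+8)) × 2 = 50 + 0.7692 = 50.7692

50.77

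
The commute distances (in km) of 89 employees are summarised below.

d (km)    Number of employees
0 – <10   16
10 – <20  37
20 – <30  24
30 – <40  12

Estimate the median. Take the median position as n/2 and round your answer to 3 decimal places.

Cumulative frequencies: 16, 53, 77, 89
n = 89; position = n/2 = 44.5.
This falls in the class 10 – <20: L = 10, F = 16, f = 37, h = 10.
Median ≈ 10 + ((44.5 − 16) / 37) × 10 = 17.7027

17.703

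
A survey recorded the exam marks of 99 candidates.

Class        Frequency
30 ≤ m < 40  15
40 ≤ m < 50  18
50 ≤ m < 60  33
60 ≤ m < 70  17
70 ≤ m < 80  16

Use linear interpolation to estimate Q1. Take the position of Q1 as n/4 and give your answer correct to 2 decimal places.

45.42

Cumulative frequencies: 15, 33, 66, 83, 99
n = 99; position = n/4 = 24.75.
This falls in the class 40 ≤ m < 50: L = 40, F = 15, f = 18, h = 10.
Lower quartile ≈ 40 + ((24.75 − 15) / 18) × 10 = 45.4167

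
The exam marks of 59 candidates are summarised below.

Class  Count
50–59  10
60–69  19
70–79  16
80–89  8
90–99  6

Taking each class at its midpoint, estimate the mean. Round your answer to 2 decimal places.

Midpoints: 54.5, 64.5, 74.5, 84.5, 94.5
Σfm = 10×54.5 + 19×64.5 + 16×74.5 + 8×84.5 + 6×94.5 = 4205.5
n = Σf = 59
Mean = 4205.5 / 59 = 71.2797

71.28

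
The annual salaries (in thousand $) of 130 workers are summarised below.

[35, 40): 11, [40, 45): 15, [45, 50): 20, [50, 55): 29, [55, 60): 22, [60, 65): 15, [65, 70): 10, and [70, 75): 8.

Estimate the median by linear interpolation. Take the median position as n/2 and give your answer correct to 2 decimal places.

Cumulative frequencies: 11, 26, 46, 75, 97, 112, 122, 130
n = 130; position = n/2 = 65.
This falls in the class [50, 55): L = 50, F = 46, f = 29, h = 5.
Median ≈ 50 + ((65 − 46) / 29) × 5 = 53.2759

53.28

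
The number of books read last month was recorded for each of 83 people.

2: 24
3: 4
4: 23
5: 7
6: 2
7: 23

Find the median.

4

Cumulative frequencies: 24, 28, 51, 58, 60, 83
n = 83, so the median is the value in position (n+1)/2 = 42.
Position 42 falls at value 4.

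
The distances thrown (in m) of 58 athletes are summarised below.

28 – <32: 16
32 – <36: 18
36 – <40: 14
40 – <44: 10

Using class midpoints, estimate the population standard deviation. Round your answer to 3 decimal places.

4.215

Midpoints: 30, 34, 38, 42
n = 58, Σfm = 2044, mean = 35.2414
Σfm² = 73064
Σf(m − x̄)² = Σfm² − (Σfm)²/n = 73064 − 2044²/58 = 1030.6207
Population variance = 1030.6207 / 58 = 17.7693
Standard deviation = √17.7693 = 4.2154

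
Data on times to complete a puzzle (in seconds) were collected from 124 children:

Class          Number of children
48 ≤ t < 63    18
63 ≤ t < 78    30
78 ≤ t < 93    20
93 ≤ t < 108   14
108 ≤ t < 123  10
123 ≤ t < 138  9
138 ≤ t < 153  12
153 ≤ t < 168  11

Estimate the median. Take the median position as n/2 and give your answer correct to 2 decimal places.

88.50

Cumulative frequencies: 18, 48, 68, 82, 92, 101, 113, 124
n = 124; position = n/2 = 62.
This falls in the class 78 ≤ t < 93: L = 78, F = 48, f = 20, h = 15.
Median ≈ 78 + ((62 − 48) / 20) × 15 = 88.5000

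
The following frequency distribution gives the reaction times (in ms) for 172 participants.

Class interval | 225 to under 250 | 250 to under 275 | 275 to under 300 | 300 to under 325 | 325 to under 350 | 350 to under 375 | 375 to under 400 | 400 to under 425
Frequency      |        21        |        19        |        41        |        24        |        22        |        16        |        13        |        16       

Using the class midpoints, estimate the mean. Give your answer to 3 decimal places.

314.680

Midpoints: 237.5, 262.5, 287.5, 312.5, 337.5, 362.5, 387.5, 412.5
Σfm = 21×237.5 + 19×262.5 + 41×287.5 + 24×312.5 + 22×337.5 + 16×362.5 + 13×387.5 + 16×412.5 = 54125
n = Σf = 172
Mean = 54125 / 172 = 314.6802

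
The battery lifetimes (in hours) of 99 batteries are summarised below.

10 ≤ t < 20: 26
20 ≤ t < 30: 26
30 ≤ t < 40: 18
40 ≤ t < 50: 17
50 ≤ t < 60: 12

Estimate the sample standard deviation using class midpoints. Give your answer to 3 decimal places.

13.597

Midpoints: 15, 25, 35, 45, 55
n = 99, Σfm = 3095, mean = 31.2626
Σfm² = 114875
Σf(m − x̄)² = Σfm² − (Σfm)²/n = 114875 − 3095²/99 = 18117.1717
Sample variance = 18117.1717 / 98 = 184.8691
Standard deviation = √184.8691 = 13.5967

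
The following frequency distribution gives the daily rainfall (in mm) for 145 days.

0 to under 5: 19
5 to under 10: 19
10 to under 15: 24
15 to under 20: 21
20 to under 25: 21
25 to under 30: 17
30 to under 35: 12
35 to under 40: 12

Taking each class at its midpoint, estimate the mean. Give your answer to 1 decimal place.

Midpoints: 2.5, 7.5, 12.5, 17.5, 22.5, 27.5, 32.5, 37.5
Σfm = 19×2.5 + 19×7.5 + 24×12.5 + 21×17.5 + 21×22.5 + 17×27.5 + 12×32.5 + 12×37.5 = 2637.5
n = Σf = 145
Mean = 2637.5 / 145 = 18.1897

18.2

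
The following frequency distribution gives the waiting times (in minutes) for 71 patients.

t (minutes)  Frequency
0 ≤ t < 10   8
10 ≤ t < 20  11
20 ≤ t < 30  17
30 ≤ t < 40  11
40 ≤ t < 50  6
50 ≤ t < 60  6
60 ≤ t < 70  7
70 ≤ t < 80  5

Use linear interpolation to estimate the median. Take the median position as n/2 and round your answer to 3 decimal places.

29.706

Cumulative frequencies: 8, 19, 36, 47, 53, 59, 66, 71
n = 71; position = n/2 = 35.5.
This falls in the class 20 ≤ t < 30: L = 20, F = 19, f = 17, h = 10.
Median ≈ 20 + ((35.5 − 19) / 17) × 10 = 29.7059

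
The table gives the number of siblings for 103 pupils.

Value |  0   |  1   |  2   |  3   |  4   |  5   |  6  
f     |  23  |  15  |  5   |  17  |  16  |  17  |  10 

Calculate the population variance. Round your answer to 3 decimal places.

Values: 0, 1, 2, 3, 4, 5, 6
n = 103, Σfx = 285, mean = 2.7670
Σfx² = 1229
Σf(x − x̄)² = Σfx² − (Σfx)²/n = 1229 − 285²/103 = 440.4078
Population variance = 440.4078 / 103 = 4.2758

4.276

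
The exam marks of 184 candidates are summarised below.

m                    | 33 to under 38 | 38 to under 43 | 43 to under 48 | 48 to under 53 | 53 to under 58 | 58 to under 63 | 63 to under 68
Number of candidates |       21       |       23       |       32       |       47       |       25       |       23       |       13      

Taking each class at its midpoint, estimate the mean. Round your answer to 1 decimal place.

Midpoints: 35.5, 40.5, 45.5, 50.5, 55.5, 60.5, 65.5
Σfm = 21×35.5 + 23×40.5 + 32×45.5 + 47×50.5 + 25×55.5 + 23×60.5 + 13×65.5 = 9137
n = Σf = 184
Mean = 9137 / 184 = 49.6576

49.7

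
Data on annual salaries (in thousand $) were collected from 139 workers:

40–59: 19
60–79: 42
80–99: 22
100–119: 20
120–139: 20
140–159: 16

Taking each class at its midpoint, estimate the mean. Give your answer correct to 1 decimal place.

93.5

Midpoints: 49.5, 69.5, 89.5, 109.5, 129.5, 149.5
Σfm = 19×49.5 + 42×69.5 + 22×89.5 + 20×109.5 + 20×129.5 + 16×149.5 = 13000.5
n = Σf = 139
Mean = 13000.5 / 139 = 93.5288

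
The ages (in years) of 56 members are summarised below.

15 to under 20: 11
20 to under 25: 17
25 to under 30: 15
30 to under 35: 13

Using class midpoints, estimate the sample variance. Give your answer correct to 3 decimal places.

28.149

Midpoints: 17.5, 22.5, 27.5, 32.5
n = 56, Σfm = 1410, mean = 25.1786
Σfm² = 37050
Σf(m − x̄)² = Σfm² − (Σfm)²/n = 37050 − 1410²/56 = 1548.2143
Sample variance = 1548.2143 / 55 = 28.1494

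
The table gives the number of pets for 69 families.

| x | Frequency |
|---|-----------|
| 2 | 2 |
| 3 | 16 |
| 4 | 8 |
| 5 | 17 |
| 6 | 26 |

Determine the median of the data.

Cumulative frequencies: 2, 18, 26, 43, 69
n = 69, so the median is the value in position (n+1)/2 = 35.
Position 35 falls at value 5.

5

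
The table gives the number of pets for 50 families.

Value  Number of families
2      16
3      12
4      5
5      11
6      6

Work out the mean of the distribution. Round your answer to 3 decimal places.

Values: 2, 3, 4, 5, 6
Σfx = 16×2 + 12×3 + 5×4 + 11×5 + 6×6 = 179
n = Σf = 50
Mean = 179 / 50 = 3.5800

3.580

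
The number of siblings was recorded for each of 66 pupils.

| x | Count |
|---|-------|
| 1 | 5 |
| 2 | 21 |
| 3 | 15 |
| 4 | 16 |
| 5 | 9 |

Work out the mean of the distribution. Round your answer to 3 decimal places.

Values: 1, 2, 3, 4, 5
Σfx = 5×1 + 21×2 + 15×3 + 16×4 + 9×5 = 201
n = Σf = 66
Mean = 201 / 66 = 3.0455

3.045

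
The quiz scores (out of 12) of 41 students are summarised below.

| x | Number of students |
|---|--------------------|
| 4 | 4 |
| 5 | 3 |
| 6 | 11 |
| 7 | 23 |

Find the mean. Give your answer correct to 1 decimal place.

Values: 4, 5, 6, 7
Σfx = 4×4 + 3×5 + 11×6 + 23×7 = 258
n = Σf = 41
Mean = 258 / 41 = 6.2927

6.3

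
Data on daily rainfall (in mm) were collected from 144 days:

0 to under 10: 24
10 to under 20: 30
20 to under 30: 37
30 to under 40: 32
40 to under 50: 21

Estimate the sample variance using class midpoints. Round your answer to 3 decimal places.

169.153

Midpoints: 5, 15, 25, 35, 45
n = 144, Σfm = 3560, mean = 24.7222
Σfm² = 112200
Σf(m − x̄)² = Σfm² − (Σfm)²/n = 112200 − 3560²/144 = 24188.8889
Sample variance = 24188.8889 / 143 = 169.1531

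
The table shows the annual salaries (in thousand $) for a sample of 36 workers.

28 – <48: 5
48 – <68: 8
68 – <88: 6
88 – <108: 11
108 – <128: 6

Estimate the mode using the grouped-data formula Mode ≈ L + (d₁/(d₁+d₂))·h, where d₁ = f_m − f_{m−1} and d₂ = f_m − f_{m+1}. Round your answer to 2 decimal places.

Modal class: 88 – <108 (highest frequency 11).
d₁ = 11 − 6 = 5, d₂ = 11 − 6 = 5
Mode ≈ 88 + (5/(5+5)) × 20 = 88 + 10.0000 = 98.0000

98.00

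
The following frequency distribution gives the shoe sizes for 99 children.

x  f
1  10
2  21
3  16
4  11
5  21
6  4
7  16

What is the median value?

Cumulative frequencies: 10, 31, 47, 58, 79, 83, 99
n = 99, so the median is the value in position (n+1)/2 = 50.
Position 50 falls at value 4.

4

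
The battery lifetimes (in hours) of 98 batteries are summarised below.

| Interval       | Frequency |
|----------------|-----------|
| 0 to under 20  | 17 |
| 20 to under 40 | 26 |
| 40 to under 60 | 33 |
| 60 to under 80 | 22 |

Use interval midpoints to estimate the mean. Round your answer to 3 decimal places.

42.245

Midpoints: 10, 30, 50, 70
Σfm = 17×10 + 26×30 + 33×50 + 22×70 = 4140
n = Σf = 98
Mean = 4140 / 98 = 42.2449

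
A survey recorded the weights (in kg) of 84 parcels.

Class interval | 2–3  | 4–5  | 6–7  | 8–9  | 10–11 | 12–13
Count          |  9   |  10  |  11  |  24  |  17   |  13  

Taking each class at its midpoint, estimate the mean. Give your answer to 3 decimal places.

Midpoints: 2.5, 4.5, 6.5, 8.5, 10.5, 12.5
Σfm = 9×2.5 + 10×4.5 + 11×6.5 + 24×8.5 + 17×10.5 + 13×12.5 = 684
n = Σf = 84
Mean = 684 / 84 = 8.1429

8.143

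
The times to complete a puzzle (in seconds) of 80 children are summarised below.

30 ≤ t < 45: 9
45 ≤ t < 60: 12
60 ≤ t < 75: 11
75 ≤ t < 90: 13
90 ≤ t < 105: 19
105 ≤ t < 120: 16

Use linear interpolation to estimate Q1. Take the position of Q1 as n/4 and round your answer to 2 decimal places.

Cumulative frequencies: 9, 21, 32, 45, 64, 80
n = 80; position = n/4 = 20.
This falls in the class 45 ≤ t < 60: L = 45, F = 9, f = 12, h = 15.
Lower quartile ≈ 45 + ((20 − 9) / 12) × 15 = 58.7500

58.75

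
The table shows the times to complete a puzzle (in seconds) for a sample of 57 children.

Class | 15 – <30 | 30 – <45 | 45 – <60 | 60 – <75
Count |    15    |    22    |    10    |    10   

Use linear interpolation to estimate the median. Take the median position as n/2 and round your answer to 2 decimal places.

39.20

Cumulative frequencies: 15, 37, 47, 57
n = 57; position = n/2 = 28.5.
This falls in the class 30 – <45: L = 30, F = 15, f = 22, h = 15.
Median ≈ 30 + ((28.5 − 15) / 22) × 15 = 39.2045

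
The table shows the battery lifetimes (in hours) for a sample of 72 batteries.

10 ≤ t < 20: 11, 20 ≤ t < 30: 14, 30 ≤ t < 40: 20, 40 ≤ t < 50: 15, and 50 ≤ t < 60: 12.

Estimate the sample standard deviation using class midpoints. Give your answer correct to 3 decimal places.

13.048

Midpoints: 15, 25, 35, 45, 55
n = 72, Σfm = 2550, mean = 35.4167
Σfm² = 102400
Σf(m − x̄)² = Σfm² − (Σfm)²/n = 102400 − 2550²/72 = 12087.5000
Sample variance = 12087.5000 / 71 = 170.2465
Standard deviation = √170.2465 = 13.0479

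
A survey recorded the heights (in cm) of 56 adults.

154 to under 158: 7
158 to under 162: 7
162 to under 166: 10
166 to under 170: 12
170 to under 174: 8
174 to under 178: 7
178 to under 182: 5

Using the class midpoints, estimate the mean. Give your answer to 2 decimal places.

167.43

Midpoints: 156, 160, 164, 168, 172, 176, 180
Σfm = 7×156 + 7×160 + 10×164 + 12×168 + 8×172 + 7×176 + 5×180 = 9376
n = Σf = 56
Mean = 9376 / 56 = 167.4286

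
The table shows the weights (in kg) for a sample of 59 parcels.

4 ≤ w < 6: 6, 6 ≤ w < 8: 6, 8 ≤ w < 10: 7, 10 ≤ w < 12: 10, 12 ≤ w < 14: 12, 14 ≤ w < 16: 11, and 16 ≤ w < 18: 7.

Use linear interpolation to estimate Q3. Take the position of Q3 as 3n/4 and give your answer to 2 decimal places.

14.59

Cumulative frequencies: 6, 12, 19, 29, 41, 52, 59
n = 59; position = 3n/4 = 44.25.
This falls in the class 14 ≤ w < 16: L = 14, F = 41, f = 11, h = 2.
Upper quartile ≈ 14 + ((44.25 − 41) / 11) × 2 = 14.5909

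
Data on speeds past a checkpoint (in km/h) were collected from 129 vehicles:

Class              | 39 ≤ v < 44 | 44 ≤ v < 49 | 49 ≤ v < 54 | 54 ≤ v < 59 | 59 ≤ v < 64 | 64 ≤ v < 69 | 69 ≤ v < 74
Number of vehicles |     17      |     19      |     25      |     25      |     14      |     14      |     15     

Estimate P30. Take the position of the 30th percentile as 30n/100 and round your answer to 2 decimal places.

Cumulative frequencies: 17, 36, 61, 86, 100, 114, 129
n = 129; position = 30n/100 = 38.7.
This falls in the class 49 ≤ v < 54: L = 49, F = 36, f = 25, h = 5.
30th percentile ≈ 49 + ((38.7 − 36) / 25) × 5 = 49.5400

49.54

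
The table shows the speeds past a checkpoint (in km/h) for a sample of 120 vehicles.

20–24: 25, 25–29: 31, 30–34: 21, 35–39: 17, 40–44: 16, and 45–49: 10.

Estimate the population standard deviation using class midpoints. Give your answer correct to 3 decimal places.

Midpoints: 22, 27, 32, 37, 42, 47
n = 120, Σfm = 3830, mean = 31.9167
Σfm² = 129790
Σf(m − x̄)² = Σfm² − (Σfm)²/n = 129790 − 3830²/120 = 7549.1667
Population variance = 7549.1667 / 120 = 62.9097
Standard deviation = √62.9097 = 7.9316

7.932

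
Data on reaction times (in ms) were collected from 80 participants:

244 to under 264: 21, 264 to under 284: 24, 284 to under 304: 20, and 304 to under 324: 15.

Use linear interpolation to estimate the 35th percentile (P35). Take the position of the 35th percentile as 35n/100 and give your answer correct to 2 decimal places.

Cumulative frequencies: 21, 45, 65, 80
n = 80; position = 35n/100 = 28.
This falls in the class 264 to under 284: L = 264, F = 21, f = 24, h = 20.
35th percentile ≈ 264 + ((28 − 21) / 24) × 20 = 269.8333

269.83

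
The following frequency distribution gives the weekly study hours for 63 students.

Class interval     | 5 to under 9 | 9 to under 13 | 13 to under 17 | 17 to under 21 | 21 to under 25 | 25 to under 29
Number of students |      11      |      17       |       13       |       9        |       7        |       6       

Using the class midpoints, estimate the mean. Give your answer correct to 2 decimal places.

Midpoints: 7, 11, 15, 19, 23, 27
Σfm = 11×7 + 17×11 + 13×15 + 9×19 + 7×23 + 6×27 = 953
n = Σf = 63
Mean = 953 / 63 = 15.1270

15.13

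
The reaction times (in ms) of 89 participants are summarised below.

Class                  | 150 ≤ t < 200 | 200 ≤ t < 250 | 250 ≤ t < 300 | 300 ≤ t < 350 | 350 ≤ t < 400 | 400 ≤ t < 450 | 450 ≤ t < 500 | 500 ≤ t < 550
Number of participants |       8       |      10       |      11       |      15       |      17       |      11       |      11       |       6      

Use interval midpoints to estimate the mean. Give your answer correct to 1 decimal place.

348.0

Midpoints: 175, 225, 275, 325, 375, 425, 475, 525
Σfm = 8×175 + 10×225 + 11×275 + 15×325 + 17×375 + 11×425 + 11×475 + 6×525 = 30975
n = Σf = 89
Mean = 30975 / 89 = 348.0337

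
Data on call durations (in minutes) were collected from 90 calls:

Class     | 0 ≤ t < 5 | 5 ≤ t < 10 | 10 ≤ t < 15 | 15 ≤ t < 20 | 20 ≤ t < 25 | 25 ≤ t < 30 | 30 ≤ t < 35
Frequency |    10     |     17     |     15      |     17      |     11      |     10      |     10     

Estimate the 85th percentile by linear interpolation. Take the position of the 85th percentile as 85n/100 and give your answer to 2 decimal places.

Cumulative frequencies: 10, 27, 42, 59, 70, 80, 90
n = 90; position = 85n/100 = 76.5.
This falls in the class 25 ≤ t < 30: L = 25, F = 70, f = 10, h = 5.
85th percentile ≈ 25 + ((76.5 − 70) / 10) × 5 = 28.2500

28.25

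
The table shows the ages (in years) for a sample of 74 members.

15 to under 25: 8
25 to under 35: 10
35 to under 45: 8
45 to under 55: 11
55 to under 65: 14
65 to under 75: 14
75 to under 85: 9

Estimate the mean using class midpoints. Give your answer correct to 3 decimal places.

Midpoints: 20, 30, 40, 50, 60, 70, 80
Σfm = 8×20 + 10×30 + 8×40 + 11×50 + 14×60 + 14×70 + 9×80 = 3870
n = Σf = 74
Mean = 3870 / 74 = 52.2973

52.297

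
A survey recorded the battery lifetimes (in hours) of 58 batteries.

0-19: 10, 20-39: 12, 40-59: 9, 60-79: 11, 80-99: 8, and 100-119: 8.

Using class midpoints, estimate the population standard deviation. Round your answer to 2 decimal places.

Midpoints: 9.5, 29.5, 49.5, 69.5, 89.5, 109.5
n = 58, Σfm = 3251, mean = 56.0517
Σfm² = 246534.5
Σf(m − x̄)² = Σfm² − (Σfm)²/n = 246534.5 − 3251²/58 = 64310.3448
Population variance = 64310.3448 / 58 = 1108.7990
Standard deviation = √1108.7990 = 33.2986

33.30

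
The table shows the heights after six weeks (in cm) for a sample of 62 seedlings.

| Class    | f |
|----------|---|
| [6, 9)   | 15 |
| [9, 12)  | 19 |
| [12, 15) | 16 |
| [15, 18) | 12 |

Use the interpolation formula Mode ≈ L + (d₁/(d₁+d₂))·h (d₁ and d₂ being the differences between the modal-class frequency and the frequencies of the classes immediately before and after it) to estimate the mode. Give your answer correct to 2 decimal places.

Modal class: [9, 12) (highest frequency 19).
d₁ = 19 − 15 = 4, d₂ = 19 − 16 = 3
Mode ≈ 9 + (4/(4+3)) × 3 = 9 + 1.7143 = 10.7143

10.71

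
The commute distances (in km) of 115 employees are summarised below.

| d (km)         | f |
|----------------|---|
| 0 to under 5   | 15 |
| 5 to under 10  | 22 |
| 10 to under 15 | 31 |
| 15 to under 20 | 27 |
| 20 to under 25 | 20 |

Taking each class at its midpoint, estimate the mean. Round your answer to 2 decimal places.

13.15

Midpoints: 2.5, 7.5, 12.5, 17.5, 22.5
Σfm = 15×2.5 + 22×7.5 + 31×12.5 + 27×17.5 + 20×22.5 = 1512.5
n = Σf = 115
Mean = 1512.5 / 115 = 13.1522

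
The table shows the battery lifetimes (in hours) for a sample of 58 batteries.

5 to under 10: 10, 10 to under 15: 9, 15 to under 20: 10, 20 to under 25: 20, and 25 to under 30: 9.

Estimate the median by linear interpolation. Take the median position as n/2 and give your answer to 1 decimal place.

20.0

Cumulative frequencies: 10, 19, 29, 49, 58
n = 58; position = n/2 = 29.
This falls in the class 15 to under 20: L = 15, F = 19, f = 10, h = 5.
Median ≈ 15 + ((29 − 19) / 10) × 5 = 20.0000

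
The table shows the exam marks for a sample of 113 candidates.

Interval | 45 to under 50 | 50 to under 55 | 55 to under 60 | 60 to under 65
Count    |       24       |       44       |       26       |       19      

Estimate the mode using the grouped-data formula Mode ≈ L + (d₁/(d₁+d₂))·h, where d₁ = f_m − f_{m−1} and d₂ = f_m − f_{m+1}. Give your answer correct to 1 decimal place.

Modal class: 50 to under 55 (highest frequency 44).
d₁ = 44 − 24 = 20, d₂ = 44 − 26 = 18
Mode ≈ 50 + (20/(20+18)) × 5 = 50 + 2.6316 = 52.6316

52.6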